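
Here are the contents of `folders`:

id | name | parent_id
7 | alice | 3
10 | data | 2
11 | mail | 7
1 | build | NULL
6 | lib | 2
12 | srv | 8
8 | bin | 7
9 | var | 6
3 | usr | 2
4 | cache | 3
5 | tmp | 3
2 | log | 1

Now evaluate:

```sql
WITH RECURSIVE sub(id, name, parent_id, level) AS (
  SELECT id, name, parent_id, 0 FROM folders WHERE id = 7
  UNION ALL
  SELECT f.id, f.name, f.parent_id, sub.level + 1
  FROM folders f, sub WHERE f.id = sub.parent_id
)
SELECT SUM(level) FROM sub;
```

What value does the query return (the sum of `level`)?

Base: id=7 (alice), parent_id=3, level 0.
Iteration 1: join on id=3 -> usr (id 3, parent_id=2, level 1).
Iteration 2: join on id=2 -> log (id 2, parent_id=1, level 2).
Iteration 3: join on id=1 -> build (id 1, parent_id=NULL, level 3).
Iteration 4: parent_id is NULL; no match; recursion stops.
SUM(level) = 0 + 1 + 2 + 3 = 6.

6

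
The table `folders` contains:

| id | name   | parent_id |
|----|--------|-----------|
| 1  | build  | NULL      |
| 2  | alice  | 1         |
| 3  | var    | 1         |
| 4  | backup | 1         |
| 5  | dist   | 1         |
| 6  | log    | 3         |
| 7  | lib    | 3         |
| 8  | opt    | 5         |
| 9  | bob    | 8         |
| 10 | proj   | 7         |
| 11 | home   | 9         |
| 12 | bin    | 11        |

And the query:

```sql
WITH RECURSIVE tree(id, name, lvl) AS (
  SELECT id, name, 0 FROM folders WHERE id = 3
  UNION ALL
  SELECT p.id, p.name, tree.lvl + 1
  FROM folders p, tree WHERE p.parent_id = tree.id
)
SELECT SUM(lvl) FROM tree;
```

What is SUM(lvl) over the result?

4

Base: id=3 (var) at lvl 0.
Iteration 1: rows with parent_id in {3} -> log (id 6, lvl 1), lib (id 7, lvl 1).
Iteration 2: rows with parent_id in {6,7} -> proj (id 10, lvl 2).
Iteration 3: no rows with parent_id in {10}; recursion stops.
SUM(lvl) = 0 + 1 + 1 + 2 = 4.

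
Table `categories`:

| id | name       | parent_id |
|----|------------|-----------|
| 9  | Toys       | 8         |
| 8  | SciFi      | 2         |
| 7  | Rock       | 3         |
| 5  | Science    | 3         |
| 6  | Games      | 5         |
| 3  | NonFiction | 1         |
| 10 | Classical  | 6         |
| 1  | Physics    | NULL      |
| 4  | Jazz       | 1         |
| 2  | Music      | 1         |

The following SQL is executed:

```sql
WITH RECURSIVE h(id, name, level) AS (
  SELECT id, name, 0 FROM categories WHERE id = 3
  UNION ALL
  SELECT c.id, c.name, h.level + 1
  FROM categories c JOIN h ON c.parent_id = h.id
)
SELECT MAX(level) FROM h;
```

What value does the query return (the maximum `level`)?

3

Base: id=3 (NonFiction) at level 0.
Iteration 1: rows with parent_id in {3} -> Science (id 5, level 1), Rock (id 7, level 1).
Iteration 2: rows with parent_id in {5,7} -> Games (id 6, level 2).
Iteration 3: rows with parent_id in {6} -> Classical (id 10, level 3).
Iteration 4: no rows with parent_id in {10}; recursion stops.
level values: 0, 1, 1, 2, 3; the maximum is 3.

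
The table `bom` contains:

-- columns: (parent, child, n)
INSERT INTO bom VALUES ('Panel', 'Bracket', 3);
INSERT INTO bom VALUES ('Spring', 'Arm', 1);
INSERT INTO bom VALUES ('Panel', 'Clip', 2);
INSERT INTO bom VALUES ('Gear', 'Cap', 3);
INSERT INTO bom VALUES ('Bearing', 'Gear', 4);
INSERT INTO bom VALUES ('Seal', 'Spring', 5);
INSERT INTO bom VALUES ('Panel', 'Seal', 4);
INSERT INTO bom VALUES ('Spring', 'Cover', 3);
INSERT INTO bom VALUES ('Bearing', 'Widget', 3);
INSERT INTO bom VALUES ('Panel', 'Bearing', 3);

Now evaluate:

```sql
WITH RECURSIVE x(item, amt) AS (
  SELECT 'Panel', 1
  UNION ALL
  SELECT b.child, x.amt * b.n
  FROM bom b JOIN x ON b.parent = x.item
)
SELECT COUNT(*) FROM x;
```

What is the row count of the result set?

Base: (Panel, amt=1).
Iteration 1: components of {Panel} -> Bearing = 1*3 = 3, Bracket = 1*3 = 3, Clip = 1*2 = 2, Seal = 1*4 = 4.
Iteration 2: components of {Bearing,Bracket,Clip,Seal} -> Gear = 3*4 = 12, Spring = 4*5 = 20, Widget = 3*3 = 9.
Iteration 3: components of {Gear,Spring,Widget} -> Arm = 20*1 = 20, Cap = 12*3 = 36, Cover = 20*3 = 60.
Iteration 4: no further components; recursion stops.
Total rows emitted: 11.

11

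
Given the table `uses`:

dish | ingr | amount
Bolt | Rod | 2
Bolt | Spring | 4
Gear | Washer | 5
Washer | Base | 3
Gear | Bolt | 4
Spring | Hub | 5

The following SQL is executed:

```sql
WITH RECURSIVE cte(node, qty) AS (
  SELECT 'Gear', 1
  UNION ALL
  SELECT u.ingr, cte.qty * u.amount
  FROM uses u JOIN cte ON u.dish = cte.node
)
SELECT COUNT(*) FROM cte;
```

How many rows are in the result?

7

Base: (Gear, qty=1).
Iteration 1: components of {Gear} -> Bolt = 1*4 = 4, Washer = 1*5 = 5.
Iteration 2: components of {Bolt,Washer} -> Base = 5*3 = 15, Rod = 4*2 = 8, Spring = 4*4 = 16.
Iteration 3: components of {Base,Rod,Spring} -> Hub = 16*5 = 80.
Iteration 4: no further components; recursion stops.
Total rows emitted: 7.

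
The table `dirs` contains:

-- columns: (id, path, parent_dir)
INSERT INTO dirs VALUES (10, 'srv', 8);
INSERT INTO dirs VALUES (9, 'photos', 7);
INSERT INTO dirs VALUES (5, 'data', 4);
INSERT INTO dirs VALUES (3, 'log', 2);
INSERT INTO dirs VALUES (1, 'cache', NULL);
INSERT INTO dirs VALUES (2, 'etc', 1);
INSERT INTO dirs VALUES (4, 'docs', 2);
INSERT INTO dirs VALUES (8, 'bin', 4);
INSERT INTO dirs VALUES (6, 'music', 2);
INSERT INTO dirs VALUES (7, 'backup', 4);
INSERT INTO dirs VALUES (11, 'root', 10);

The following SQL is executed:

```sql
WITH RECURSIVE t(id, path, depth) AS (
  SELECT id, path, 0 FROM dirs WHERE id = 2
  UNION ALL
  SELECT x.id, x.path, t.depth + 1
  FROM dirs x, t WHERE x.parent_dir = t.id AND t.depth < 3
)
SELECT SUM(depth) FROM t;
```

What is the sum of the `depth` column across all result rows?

15

Base: id=2 (etc) at depth 0.
Iteration 1: rows with parent_dir in {2} -> log (id 3, depth 1), docs (id 4, depth 1), music (id 6, depth 1).
Iteration 2: rows with parent_dir in {3,4,6} -> data (id 5, depth 2), backup (id 7, depth 2), bin (id 8, depth 2).
Iteration 3: rows with parent_dir in {5,7,8} -> photos (id 9, depth 3), srv (id 10, depth 3).
Iteration 4: depth < 3 fails for all current rows; recursion stops.
SUM(depth) = 0 + 1 + 1 + 1 + 2 + 2 + 2 + 3 + 3 = 15.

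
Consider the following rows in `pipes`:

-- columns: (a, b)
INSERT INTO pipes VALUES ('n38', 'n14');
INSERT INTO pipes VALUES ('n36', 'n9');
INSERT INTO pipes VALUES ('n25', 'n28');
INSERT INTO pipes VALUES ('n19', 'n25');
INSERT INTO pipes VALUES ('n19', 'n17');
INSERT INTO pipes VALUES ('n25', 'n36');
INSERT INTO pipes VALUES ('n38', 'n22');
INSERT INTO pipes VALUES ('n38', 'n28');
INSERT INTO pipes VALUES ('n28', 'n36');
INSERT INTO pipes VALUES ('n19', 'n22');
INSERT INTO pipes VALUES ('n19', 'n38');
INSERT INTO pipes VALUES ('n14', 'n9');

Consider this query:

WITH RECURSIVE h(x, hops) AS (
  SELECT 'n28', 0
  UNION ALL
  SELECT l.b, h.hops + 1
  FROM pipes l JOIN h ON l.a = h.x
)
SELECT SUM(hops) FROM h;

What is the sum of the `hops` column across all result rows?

3

Base: (n28, hops=0).
Iteration 1: edges from {n28} -> (n36, hops=1).
Iteration 2: edges from {n36} -> (n9, hops=2).
Iteration 3: no outgoing edges from {n9}; recursion stops.
SUM(hops) = 0 + 1 + 2 = 3.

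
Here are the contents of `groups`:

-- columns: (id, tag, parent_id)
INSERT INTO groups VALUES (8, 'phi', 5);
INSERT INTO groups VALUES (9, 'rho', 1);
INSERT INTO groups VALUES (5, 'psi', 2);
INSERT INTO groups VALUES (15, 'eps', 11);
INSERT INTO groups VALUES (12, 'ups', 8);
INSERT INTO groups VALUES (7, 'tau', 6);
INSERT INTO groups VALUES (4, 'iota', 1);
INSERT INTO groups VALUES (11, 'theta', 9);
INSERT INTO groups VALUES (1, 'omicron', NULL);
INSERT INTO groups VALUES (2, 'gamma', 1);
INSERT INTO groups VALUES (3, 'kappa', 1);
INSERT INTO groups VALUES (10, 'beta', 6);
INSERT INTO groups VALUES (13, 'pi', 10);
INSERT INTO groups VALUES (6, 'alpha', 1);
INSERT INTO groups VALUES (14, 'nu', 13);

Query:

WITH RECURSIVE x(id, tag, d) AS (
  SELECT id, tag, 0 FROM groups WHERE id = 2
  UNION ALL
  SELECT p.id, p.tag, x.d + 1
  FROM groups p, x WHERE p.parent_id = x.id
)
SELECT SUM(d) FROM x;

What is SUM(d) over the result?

6

Base: id=2 (gamma) at d 0.
Iteration 1: rows with parent_id in {2} -> psi (id 5, d 1).
Iteration 2: rows with parent_id in {5} -> phi (id 8, d 2).
Iteration 3: rows with parent_id in {8} -> ups (id 12, d 3).
Iteration 4: no rows with parent_id in {12}; recursion stops.
SUM(d) = 0 + 1 + 2 + 3 = 6.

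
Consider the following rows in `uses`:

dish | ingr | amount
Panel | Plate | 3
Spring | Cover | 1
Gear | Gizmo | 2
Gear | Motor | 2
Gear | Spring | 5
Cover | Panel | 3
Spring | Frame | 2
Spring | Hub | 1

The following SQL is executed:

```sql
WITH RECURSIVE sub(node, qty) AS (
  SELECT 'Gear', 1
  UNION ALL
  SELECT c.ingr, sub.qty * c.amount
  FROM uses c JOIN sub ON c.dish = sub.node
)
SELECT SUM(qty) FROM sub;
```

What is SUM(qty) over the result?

Base: (Gear, qty=1).
Iteration 1: components of {Gear} -> Gizmo = 1*2 = 2, Motor = 1*2 = 2, Spring = 1*5 = 5.
Iteration 2: components of {Gizmo,Motor,Spring} -> Cover = 5*1 = 5, Frame = 5*2 = 10, Hub = 5*1 = 5.
Iteration 3: components of {Cover,Frame,Hub} -> Panel = 5*3 = 15.
Iteration 4: components of {Panel} -> Plate = 15*3 = 45.
Iteration 5: no further components; recursion stops.
SUM(qty) = 1 + 2 + 5 + 2 + 5 + 5 + 10 + 15 + 45 = 90.

90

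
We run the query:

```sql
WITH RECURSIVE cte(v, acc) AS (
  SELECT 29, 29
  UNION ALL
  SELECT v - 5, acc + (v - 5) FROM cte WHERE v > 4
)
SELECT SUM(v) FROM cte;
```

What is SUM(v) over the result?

99

Base: v=29, acc=29.
Iteration 1: 29 > 4 holds -> v = 29 - 5 = 24, acc = 29 + 24 = 53.
Iteration 2: 24 > 4 holds -> v = 24 - 5 = 19, acc = 53 + 19 = 72.
Iteration 3: 19 > 4 holds -> v = 19 - 5 = 14, acc = 72 + 14 = 86.
Iteration 4: 14 > 4 holds -> v = 14 - 5 = 9, acc = 86 + 9 = 95.
Iteration 5: 9 > 4 holds -> v = 9 - 5 = 4, acc = 95 + 4 = 99.
Iteration 6: 4 > 4 fails; recursion stops.
SUM(v) = 29 + 24 + 19 + 14 + 9 + 4 = 99.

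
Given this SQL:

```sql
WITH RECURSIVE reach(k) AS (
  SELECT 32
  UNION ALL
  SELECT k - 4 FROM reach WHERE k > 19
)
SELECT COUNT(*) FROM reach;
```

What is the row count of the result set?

5

Base: k=32.
Iteration 1: 32 > 19 holds -> k = 32 - 4 = 28.
Iteration 2: 28 > 19 holds -> k = 28 - 4 = 24.
Iteration 3: 24 > 19 holds -> k = 24 - 4 = 20.
Iteration 4: 20 > 19 holds -> k = 20 - 4 = 16.
Iteration 5: 16 > 19 fails; recursion stops.
Total rows emitted: 5.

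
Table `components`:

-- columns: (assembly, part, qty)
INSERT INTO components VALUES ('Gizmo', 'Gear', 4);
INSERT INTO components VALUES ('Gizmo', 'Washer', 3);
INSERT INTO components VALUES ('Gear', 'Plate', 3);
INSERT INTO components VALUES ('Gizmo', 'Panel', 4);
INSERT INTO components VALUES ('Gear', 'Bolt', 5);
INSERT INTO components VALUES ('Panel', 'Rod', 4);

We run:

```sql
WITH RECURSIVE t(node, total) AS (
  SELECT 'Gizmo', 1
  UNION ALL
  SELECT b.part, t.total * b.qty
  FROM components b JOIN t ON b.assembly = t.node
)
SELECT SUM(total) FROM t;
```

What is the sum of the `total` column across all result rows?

Base: (Gizmo, total=1).
Iteration 1: components of {Gizmo} -> Gear = 1*4 = 4, Panel = 1*4 = 4, Washer = 1*3 = 3.
Iteration 2: components of {Gear,Panel,Washer} -> Bolt = 4*5 = 20, Plate = 4*3 = 12, Rod = 4*4 = 16.
Iteration 3: no further components; recursion stops.
SUM(total) = 1 + 4 + 3 + 4 + 12 + 20 + 16 = 60.

60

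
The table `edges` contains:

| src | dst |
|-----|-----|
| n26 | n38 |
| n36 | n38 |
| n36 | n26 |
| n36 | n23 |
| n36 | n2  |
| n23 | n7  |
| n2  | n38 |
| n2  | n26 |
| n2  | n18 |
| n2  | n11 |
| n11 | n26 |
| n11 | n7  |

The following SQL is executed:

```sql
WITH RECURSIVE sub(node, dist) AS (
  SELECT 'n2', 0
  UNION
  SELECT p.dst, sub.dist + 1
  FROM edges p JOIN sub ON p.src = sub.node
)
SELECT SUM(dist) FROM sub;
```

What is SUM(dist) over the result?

13

Base: (n2, dist=0).
Iteration 1: edges from {n2} -> (n11, dist=1), (n18, dist=1), (n26, dist=1), (n38, dist=1).
Iteration 2: edges from {n11,n18,n26,n38} -> (n26, dist=2), (n38, dist=2), (n7, dist=2).
Iteration 3: edges from {n26,n38,n7} -> (n38, dist=3).
Iteration 4: no outgoing edges from {n38}; recursion stops.
SUM(dist) = 0 + 1 + 1 + 1 + 1 + 2 + 2 + 2 + 3 = 13.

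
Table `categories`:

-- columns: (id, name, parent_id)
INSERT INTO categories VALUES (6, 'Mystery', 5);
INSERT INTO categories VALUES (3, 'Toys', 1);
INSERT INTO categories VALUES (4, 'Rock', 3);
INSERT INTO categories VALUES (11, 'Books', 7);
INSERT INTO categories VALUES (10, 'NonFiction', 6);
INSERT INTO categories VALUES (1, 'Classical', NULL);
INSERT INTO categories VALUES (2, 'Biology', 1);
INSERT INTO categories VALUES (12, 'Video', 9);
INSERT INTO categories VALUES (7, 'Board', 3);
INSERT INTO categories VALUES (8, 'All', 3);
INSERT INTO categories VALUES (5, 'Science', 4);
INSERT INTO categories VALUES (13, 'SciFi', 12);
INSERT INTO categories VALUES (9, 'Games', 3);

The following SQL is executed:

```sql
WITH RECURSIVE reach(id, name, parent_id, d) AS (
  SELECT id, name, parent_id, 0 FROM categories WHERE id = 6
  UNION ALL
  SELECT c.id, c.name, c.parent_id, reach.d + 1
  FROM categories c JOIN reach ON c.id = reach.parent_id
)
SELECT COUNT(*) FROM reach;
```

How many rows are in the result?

Base: id=6 (Mystery), parent_id=5, d 0.
Iteration 1: join on id=5 -> Science (id 5, parent_id=4, d 1).
Iteration 2: join on id=4 -> Rock (id 4, parent_id=3, d 2).
Iteration 3: join on id=3 -> Toys (id 3, parent_id=1, d 3).
Iteration 4: join on id=1 -> Classical (id 1, parent_id=NULL, d 4).
Iteration 5: parent_id is NULL; no match; recursion stops.
Total rows emitted: 5.

5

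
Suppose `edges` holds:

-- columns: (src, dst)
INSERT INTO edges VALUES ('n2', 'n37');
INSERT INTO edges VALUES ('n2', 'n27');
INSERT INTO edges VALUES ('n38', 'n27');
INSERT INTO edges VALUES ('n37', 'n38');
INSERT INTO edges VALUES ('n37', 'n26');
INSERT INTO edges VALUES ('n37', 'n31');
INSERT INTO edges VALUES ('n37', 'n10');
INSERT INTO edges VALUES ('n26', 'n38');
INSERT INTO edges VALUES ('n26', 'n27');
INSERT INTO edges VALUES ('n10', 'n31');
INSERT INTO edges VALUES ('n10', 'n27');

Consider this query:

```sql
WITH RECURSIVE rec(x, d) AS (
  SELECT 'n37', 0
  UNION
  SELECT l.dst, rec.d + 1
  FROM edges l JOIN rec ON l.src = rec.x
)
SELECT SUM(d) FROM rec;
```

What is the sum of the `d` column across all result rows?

Base: (n37, d=0).
Iteration 1: edges from {n37} -> (n10, d=1), (n26, d=1), (n31, d=1), (n38, d=1).
Iteration 2: edges from {n10,n26,n31,n38} -> (n27, d=2), (n31, d=2), (n38, d=2). [UNION drops 2 duplicate row(s)]
Iteration 3: edges from {n27,n31,n38} -> (n27, d=3).
Iteration 4: no outgoing edges from {n27}; recursion stops.
SUM(d) = 0 + 1 + 1 + 1 + 1 + 2 + 2 + 2 + 3 = 13.

13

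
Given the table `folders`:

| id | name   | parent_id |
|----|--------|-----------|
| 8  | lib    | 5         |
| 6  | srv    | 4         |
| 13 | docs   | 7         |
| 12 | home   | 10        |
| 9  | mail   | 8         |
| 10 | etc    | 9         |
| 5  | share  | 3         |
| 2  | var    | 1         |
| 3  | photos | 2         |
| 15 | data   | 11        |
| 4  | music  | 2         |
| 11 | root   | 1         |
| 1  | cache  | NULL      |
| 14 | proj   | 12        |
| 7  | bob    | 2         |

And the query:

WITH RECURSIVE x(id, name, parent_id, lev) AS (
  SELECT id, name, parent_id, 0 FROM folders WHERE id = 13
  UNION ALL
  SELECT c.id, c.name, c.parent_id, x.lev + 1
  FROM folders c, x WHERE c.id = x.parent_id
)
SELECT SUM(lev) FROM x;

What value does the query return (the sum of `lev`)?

Base: id=13 (docs), parent_id=7, lev 0.
Iteration 1: join on id=7 -> bob (id 7, parent_id=2, lev 1).
Iteration 2: join on id=2 -> var (id 2, parent_id=1, lev 2).
Iteration 3: join on id=1 -> cache (id 1, parent_id=NULL, lev 3).
Iteration 4: parent_id is NULL; no match; recursion stops.
SUM(lev) = 0 + 1 + 2 + 3 = 6.

6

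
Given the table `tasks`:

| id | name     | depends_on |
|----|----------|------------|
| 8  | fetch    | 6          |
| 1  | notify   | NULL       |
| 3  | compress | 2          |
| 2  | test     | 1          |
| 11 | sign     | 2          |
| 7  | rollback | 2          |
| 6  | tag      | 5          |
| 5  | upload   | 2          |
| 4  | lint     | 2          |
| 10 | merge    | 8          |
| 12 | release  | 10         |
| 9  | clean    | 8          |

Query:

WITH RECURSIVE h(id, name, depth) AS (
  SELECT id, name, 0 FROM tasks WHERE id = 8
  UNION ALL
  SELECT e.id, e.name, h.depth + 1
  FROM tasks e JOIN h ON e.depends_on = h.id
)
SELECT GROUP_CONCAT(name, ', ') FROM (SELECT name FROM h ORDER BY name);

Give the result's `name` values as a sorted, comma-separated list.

clean, fetch, merge, release

Base: id=8 (fetch) at depth 0.
Iteration 1: rows with depends_on in {8} -> clean (id 9, depth 1), merge (id 10, depth 1).
Iteration 2: rows with depends_on in {9,10} -> release (id 12, depth 2).
Iteration 3: no rows with depends_on in {12}; recursion stops.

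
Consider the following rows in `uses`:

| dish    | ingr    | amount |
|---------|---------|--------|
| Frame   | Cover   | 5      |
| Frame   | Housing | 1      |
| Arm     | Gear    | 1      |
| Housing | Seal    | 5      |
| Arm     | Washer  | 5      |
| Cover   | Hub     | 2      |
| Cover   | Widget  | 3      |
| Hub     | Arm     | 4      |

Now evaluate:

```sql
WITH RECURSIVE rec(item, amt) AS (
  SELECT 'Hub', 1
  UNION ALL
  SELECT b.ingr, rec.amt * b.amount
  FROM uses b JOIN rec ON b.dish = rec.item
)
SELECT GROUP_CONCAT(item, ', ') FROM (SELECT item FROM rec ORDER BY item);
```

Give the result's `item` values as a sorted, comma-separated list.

Base: (Hub, amt=1).
Iteration 1: components of {Hub} -> Arm = 1*4 = 4.
Iteration 2: components of {Arm} -> Gear = 4*1 = 4, Washer = 4*5 = 20.
Iteration 3: no further components; recursion stops.

Arm, Gear, Hub, Washer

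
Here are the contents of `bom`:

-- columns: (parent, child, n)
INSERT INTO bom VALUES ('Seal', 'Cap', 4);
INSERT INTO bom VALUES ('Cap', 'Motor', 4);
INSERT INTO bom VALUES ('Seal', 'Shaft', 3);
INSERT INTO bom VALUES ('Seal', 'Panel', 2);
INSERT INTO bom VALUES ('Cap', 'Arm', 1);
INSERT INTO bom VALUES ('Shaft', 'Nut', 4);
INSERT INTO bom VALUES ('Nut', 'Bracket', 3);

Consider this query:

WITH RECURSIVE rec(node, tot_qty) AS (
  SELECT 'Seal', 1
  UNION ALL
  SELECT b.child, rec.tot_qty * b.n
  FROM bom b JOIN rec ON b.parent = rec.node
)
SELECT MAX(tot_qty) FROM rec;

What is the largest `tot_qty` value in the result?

Base: (Seal, tot_qty=1).
Iteration 1: components of {Seal} -> Cap = 1*4 = 4, Panel = 1*2 = 2, Shaft = 1*3 = 3.
Iteration 2: components of {Cap,Panel,Shaft} -> Arm = 4*1 = 4, Motor = 4*4 = 16, Nut = 3*4 = 12.
Iteration 3: components of {Arm,Motor,Nut} -> Bracket = 12*3 = 36.
Iteration 4: no further components; recursion stops.
tot_qty values: 1, 4, 3, 2, 16, 4, 12, 36; the maximum is 36.

36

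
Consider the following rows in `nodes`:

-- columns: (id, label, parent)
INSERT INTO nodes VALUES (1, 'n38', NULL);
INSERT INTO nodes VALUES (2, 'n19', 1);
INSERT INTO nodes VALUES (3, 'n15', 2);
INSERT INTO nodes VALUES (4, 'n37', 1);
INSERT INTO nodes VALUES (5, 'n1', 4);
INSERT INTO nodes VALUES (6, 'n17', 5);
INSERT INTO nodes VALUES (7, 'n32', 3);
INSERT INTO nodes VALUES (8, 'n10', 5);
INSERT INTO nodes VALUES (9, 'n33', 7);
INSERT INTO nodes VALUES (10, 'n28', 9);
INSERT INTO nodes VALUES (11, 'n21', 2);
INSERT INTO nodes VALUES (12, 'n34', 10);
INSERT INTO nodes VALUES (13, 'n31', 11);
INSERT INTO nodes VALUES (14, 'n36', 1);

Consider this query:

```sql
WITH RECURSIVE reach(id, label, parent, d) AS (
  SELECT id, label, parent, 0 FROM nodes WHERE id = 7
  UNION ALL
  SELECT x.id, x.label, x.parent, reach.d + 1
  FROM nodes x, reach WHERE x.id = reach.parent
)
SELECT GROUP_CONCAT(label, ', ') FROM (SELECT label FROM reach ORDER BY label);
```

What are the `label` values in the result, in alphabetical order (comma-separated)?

n15, n19, n32, n38

Base: id=7 (n32), parent=3, d 0.
Iteration 1: join on id=3 -> n15 (id 3, parent=2, d 1).
Iteration 2: join on id=2 -> n19 (id 2, parent=1, d 2).
Iteration 3: join on id=1 -> n38 (id 1, parent=NULL, d 3).
Iteration 4: parent is NULL; no match; recursion stops.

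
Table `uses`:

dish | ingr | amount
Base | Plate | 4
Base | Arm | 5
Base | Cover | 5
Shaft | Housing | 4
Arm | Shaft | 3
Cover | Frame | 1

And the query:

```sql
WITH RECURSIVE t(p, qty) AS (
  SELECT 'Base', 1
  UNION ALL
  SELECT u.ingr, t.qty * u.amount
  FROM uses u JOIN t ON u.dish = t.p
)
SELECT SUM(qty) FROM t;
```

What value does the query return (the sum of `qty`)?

95

Base: (Base, qty=1).
Iteration 1: components of {Base} -> Arm = 1*5 = 5, Cover = 1*5 = 5, Plate = 1*4 = 4.
Iteration 2: components of {Arm,Cover,Plate} -> Frame = 5*1 = 5, Shaft = 5*3 = 15.
Iteration 3: components of {Frame,Shaft} -> Housing = 15*4 = 60.
Iteration 4: no further components; recursion stops.
SUM(qty) = 1 + 5 + 4 + 5 + 15 + 5 + 60 = 95.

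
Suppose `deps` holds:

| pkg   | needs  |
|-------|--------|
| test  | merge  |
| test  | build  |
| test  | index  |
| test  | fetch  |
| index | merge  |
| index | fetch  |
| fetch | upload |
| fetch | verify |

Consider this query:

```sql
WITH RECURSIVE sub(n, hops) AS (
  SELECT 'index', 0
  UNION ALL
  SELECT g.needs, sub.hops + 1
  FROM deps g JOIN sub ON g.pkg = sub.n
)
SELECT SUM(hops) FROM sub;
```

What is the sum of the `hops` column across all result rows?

Base: (index, hops=0).
Iteration 1: edges from {index} -> (fetch, hops=1), (merge, hops=1).
Iteration 2: edges from {fetch,merge} -> (upload, hops=2), (verify, hops=2).
Iteration 3: no outgoing edges from {upload,verify}; recursion stops.
SUM(hops) = 0 + 1 + 1 + 2 + 2 = 6.

6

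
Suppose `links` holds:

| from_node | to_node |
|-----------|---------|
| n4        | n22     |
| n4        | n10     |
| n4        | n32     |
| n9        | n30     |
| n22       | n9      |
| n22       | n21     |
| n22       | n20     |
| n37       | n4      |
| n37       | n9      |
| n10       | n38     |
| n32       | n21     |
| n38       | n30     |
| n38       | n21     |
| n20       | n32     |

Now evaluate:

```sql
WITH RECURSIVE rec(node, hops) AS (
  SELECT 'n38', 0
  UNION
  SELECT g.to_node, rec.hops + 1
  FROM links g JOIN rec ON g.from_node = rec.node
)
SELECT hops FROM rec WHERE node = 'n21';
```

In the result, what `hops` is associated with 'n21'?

Base: (n38, hops=0).
Iteration 1: edges from {n38} -> (n21, hops=1), (n30, hops=1).
Iteration 2: no outgoing edges from {n21,n30}; recursion stops.

1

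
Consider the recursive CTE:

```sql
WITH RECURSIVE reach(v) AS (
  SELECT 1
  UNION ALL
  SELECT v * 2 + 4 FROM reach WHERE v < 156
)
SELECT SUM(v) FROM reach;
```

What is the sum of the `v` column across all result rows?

Base: v=1.
Iteration 1: 1 < 156 holds -> v = 1 * 2 + 4 = 6.
Iteration 2: 6 < 156 holds -> v = 6 * 2 + 4 = 16.
Iteration 3: 16 < 156 holds -> v = 16 * 2 + 4 = 36.
Iteration 4: 36 < 156 holds -> v = 36 * 2 + 4 = 76.
Iteration 5: 76 < 156 holds -> v = 76 * 2 + 4 = 156.
Iteration 6: 156 < 156 fails; recursion stops.
SUM(v) = 1 + 6 + 16 + 36 + 76 + 156 = 291.

291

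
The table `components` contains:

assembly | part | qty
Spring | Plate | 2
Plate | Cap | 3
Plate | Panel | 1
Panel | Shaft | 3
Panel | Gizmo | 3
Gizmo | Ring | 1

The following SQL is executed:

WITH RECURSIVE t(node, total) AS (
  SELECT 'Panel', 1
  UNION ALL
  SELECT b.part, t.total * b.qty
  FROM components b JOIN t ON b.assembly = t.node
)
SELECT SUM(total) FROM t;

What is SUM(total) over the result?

Base: (Panel, total=1).
Iteration 1: components of {Panel} -> Gizmo = 1*3 = 3, Shaft = 1*3 = 3.
Iteration 2: components of {Gizmo,Shaft} -> Ring = 3*1 = 3.
Iteration 3: no further components; recursion stops.
SUM(total) = 1 + 3 + 3 + 3 = 10.

10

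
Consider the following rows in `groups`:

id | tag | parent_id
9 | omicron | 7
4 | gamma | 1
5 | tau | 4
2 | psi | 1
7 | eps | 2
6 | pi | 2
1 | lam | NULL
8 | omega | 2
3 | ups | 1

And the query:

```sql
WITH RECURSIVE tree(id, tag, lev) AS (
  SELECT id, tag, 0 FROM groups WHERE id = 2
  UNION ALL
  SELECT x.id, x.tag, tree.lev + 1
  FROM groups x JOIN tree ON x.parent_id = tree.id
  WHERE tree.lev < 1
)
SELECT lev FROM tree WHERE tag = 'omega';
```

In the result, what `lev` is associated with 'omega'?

1

Base: id=2 (psi) at lev 0.
Iteration 1: rows with parent_id in {2} -> pi (id 6, lev 1), eps (id 7, lev 1), omega (id 8, lev 1).
Iteration 2: lev < 1 fails for all current rows; recursion stops.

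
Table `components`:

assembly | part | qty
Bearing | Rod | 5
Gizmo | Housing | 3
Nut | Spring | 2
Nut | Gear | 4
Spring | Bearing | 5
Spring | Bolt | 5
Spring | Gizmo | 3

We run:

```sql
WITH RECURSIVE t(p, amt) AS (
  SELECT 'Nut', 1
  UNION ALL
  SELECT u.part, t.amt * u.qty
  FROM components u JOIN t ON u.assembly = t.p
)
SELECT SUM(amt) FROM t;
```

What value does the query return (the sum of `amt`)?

101

Base: (Nut, amt=1).
Iteration 1: components of {Nut} -> Gear = 1*4 = 4, Spring = 1*2 = 2.
Iteration 2: components of {Gear,Spring} -> Bearing = 2*5 = 10, Bolt = 2*5 = 10, Gizmo = 2*3 = 6.
Iteration 3: components of {Bearing,Bolt,Gizmo} -> Housing = 6*3 = 18, Rod = 10*5 = 50.
Iteration 4: no further components; recursion stops.
SUM(amt) = 1 + 2 + 4 + 6 + 10 + 10 + 18 + 50 = 101.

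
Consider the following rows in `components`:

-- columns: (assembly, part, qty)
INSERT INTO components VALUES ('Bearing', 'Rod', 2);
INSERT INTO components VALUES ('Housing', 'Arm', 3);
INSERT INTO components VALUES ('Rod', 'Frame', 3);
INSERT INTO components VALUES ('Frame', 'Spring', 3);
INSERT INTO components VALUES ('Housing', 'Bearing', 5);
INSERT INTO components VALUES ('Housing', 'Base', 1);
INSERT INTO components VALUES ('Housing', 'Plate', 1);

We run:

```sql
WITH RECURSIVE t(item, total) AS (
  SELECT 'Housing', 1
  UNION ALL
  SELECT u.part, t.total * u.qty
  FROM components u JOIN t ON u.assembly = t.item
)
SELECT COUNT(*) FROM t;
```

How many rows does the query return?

8

Base: (Housing, total=1).
Iteration 1: components of {Housing} -> Arm = 1*3 = 3, Base = 1*1 = 1, Bearing = 1*5 = 5, Plate = 1*1 = 1.
Iteration 2: components of {Arm,Base,Bearing,Plate} -> Rod = 5*2 = 10.
Iteration 3: components of {Rod} -> Frame = 10*3 = 30.
Iteration 4: components of {Frame} -> Spring = 30*3 = 90.
Iteration 5: no further components; recursion stops.
Total rows emitted: 8.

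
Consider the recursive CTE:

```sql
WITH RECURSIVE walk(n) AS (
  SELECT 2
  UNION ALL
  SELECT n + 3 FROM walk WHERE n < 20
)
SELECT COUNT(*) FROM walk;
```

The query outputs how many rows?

7

Base: n=2.
Iteration 1: 2 < 20 holds -> n = 2 + 3 = 5.
Iteration 2: 5 < 20 holds -> n = 5 + 3 = 8.
Iteration 3: 8 < 20 holds -> n = 8 + 3 = 11.
Iteration 4: 11 < 20 holds -> n = 11 + 3 = 14.
Iteration 5: 14 < 20 holds -> n = 14 + 3 = 17.
Iteration 6: 17 < 20 holds -> n = 17 + 3 = 20.
Iteration 7: 20 < 20 fails; recursion stops.
Total rows emitted: 7.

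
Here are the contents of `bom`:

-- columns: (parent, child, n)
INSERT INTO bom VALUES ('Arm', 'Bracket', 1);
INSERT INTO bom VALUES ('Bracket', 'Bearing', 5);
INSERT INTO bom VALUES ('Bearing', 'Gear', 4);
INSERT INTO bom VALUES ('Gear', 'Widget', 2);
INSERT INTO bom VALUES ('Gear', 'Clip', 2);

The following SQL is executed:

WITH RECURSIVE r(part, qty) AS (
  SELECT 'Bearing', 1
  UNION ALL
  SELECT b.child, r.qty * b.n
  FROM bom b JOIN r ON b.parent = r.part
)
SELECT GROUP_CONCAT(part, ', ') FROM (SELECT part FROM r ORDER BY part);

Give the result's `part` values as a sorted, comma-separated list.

Base: (Bearing, qty=1).
Iteration 1: components of {Bearing} -> Gear = 1*4 = 4.
Iteration 2: components of {Gear} -> Clip = 4*2 = 8, Widget = 4*2 = 8.
Iteration 3: no further components; recursion stops.

Bearing, Clip, Gear, Widget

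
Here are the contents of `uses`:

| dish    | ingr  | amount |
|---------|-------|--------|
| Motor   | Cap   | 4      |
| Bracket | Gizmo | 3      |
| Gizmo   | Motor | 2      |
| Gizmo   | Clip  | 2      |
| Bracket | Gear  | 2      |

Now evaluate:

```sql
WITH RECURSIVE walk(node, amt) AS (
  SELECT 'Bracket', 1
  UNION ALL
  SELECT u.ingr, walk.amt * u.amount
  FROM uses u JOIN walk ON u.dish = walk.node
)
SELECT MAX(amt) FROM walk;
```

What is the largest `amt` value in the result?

Base: (Bracket, amt=1).
Iteration 1: components of {Bracket} -> Gear = 1*2 = 2, Gizmo = 1*3 = 3.
Iteration 2: components of {Gear,Gizmo} -> Clip = 3*2 = 6, Motor = 3*2 = 6.
Iteration 3: components of {Clip,Motor} -> Cap = 6*4 = 24.
Iteration 4: no further components; recursion stops.
amt values: 1, 3, 2, 6, 6, 24; the maximum is 24.

24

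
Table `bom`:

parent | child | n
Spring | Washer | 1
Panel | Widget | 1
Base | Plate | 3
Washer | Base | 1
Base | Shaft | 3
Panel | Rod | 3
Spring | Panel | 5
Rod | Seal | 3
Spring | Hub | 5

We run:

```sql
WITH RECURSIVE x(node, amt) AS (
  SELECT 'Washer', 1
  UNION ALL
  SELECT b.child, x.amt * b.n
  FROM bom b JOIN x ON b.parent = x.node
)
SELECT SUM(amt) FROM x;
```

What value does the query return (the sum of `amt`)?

8

Base: (Washer, amt=1).
Iteration 1: components of {Washer} -> Base = 1*1 = 1.
Iteration 2: components of {Base} -> Plate = 1*3 = 3, Shaft = 1*3 = 3.
Iteration 3: no further components; recursion stops.
SUM(amt) = 1 + 1 + 3 + 3 = 8.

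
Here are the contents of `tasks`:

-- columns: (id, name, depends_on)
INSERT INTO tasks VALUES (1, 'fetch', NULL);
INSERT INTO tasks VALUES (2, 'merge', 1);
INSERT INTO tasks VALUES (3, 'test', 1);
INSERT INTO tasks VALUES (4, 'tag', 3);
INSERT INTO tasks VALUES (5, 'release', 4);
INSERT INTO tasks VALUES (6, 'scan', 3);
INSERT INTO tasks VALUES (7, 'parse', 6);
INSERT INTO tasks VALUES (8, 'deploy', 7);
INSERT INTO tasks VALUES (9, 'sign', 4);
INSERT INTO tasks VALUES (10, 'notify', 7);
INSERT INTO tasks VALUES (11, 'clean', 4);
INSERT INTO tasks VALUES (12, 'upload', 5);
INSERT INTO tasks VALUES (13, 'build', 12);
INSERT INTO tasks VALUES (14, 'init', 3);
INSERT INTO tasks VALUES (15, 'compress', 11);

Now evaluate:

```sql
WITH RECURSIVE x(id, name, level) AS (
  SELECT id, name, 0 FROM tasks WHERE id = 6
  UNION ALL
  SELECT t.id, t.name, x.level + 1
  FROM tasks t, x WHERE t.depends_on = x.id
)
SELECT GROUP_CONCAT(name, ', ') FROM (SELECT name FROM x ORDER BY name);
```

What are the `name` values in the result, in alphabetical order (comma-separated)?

deploy, notify, parse, scan

Base: id=6 (scan) at level 0.
Iteration 1: rows with depends_on in {6} -> parse (id 7, level 1).
Iteration 2: rows with depends_on in {7} -> deploy (id 8, level 2), notify (id 10, level 2).
Iteration 3: no rows with depends_on in {8,10}; recursion stops.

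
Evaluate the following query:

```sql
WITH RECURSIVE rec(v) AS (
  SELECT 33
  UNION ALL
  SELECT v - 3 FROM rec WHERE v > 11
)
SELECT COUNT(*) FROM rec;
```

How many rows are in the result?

Base: v=33.
Iteration 1: 33 > 11 holds -> v = 33 - 3 = 30.
Iteration 2: 30 > 11 holds -> v = 30 - 3 = 27.
Iteration 3: 27 > 11 holds -> v = 27 - 3 = 24.
Iteration 4: 24 > 11 holds -> v = 24 - 3 = 21.
Iteration 5: 21 > 11 holds -> v = 21 - 3 = 18.
Iteration 6: 18 > 11 holds -> v = 18 - 3 = 15.
Iteration 7: 15 > 11 holds -> v = 15 - 3 = 12.
Iteration 8: 12 > 11 holds -> v = 12 - 3 = 9.
Iteration 9: 9 > 11 fails; recursion stops.
Total rows emitted: 9.

9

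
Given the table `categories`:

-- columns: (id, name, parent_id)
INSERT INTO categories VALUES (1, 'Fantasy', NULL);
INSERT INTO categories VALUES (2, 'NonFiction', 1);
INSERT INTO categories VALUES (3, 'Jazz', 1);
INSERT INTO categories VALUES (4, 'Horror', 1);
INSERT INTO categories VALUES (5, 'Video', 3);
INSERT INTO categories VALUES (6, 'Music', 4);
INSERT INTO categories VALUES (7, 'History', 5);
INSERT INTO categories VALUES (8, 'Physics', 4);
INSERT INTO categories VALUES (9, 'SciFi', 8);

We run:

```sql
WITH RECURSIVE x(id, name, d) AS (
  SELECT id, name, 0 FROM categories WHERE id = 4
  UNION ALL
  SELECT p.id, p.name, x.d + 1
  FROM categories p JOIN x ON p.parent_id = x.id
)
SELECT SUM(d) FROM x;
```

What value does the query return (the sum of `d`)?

Base: id=4 (Horror) at d 0.
Iteration 1: rows with parent_id in {4} -> Music (id 6, d 1), Physics (id 8, d 1).
Iteration 2: rows with parent_id in {6,8} -> SciFi (id 9, d 2).
Iteration 3: no rows with parent_id in {9}; recursion stops.
SUM(d) = 0 + 1 + 1 + 2 = 4.

4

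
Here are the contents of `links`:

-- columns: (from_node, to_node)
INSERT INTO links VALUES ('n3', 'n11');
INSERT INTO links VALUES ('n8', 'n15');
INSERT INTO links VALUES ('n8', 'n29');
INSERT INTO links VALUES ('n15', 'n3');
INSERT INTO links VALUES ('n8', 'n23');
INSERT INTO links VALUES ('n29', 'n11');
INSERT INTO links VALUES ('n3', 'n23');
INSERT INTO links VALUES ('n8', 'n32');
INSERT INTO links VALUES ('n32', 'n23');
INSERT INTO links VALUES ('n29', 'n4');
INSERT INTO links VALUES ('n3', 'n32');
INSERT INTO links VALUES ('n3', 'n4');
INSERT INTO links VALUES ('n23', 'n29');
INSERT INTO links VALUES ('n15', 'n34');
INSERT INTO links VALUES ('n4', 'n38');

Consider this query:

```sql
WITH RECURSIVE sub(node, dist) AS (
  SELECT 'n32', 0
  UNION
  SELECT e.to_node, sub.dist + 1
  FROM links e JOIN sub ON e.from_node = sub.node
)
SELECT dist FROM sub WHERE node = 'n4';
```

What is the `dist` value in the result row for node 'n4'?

3

Base: (n32, dist=0).
Iteration 1: edges from {n32} -> (n23, dist=1).
Iteration 2: edges from {n23} -> (n29, dist=2).
Iteration 3: edges from {n29} -> (n11, dist=3), (n4, dist=3).
Iteration 4: edges from {n11,n4} -> (n38, dist=4).
Iteration 5: no outgoing edges from {n38}; recursion stops.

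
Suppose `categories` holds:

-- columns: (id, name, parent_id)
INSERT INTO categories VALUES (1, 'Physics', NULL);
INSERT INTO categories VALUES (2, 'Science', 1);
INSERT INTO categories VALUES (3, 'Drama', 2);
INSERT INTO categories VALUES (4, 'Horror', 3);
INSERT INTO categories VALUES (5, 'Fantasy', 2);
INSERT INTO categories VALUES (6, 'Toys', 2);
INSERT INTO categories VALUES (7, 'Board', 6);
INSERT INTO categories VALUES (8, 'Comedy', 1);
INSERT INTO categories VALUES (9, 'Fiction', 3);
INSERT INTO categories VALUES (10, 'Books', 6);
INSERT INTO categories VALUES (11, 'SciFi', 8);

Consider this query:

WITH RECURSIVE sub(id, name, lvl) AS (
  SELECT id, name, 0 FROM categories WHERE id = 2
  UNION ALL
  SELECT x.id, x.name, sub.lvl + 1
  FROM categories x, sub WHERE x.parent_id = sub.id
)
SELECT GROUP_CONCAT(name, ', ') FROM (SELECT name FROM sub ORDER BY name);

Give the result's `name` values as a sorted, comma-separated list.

Board, Books, Drama, Fantasy, Fiction, Horror, Science, Toys

Base: id=2 (Science) at lvl 0.
Iteration 1: rows with parent_id in {2} -> Drama (id 3, lvl 1), Fantasy (id 5, lvl 1), Toys (id 6, lvl 1).
Iteration 2: rows with parent_id in {3,5,6} -> Horror (id 4, lvl 2), Board (id 7, lvl 2), Fiction (id 9, lvl 2), Books (id 10, lvl 2).
Iteration 3: no rows with parent_id in {4,7,9,10}; recursion stops.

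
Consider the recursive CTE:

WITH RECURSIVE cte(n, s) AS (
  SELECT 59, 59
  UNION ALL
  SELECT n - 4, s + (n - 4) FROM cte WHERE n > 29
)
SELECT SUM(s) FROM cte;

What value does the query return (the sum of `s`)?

Base: n=59, s=59.
Iteration 1: 59 > 29 holds -> n = 59 - 4 = 55, s = 59 + 55 = 114.
Iteration 2: 55 > 29 holds -> n = 55 - 4 = 51, s = 114 + 51 = 165.
Iteration 3: 51 > 29 holds -> n = 51 - 4 = 47, s = 165 + 47 = 212.
Iteration 4: 47 > 29 holds -> n = 47 - 4 = 43, s = 212 + 43 = 255.
Iteration 5: 43 > 29 holds -> n = 43 - 4 = 39, s = 255 + 39 = 294.
Iteration 6: 39 > 29 holds -> n = 39 - 4 = 35, s = 294 + 35 = 329.
Iteration 7: 35 > 29 holds -> n = 35 - 4 = 31, s = 329 + 31 = 360.
Iteration 8: 31 > 29 holds -> n = 31 - 4 = 27, s = 360 + 27 = 387.
Iteration 9: 27 > 29 fails; recursion stops.
SUM(s) = 59 + 114 + 165 + 212 + 255 + 294 + 329 + 360 + 387 = 2175.

2175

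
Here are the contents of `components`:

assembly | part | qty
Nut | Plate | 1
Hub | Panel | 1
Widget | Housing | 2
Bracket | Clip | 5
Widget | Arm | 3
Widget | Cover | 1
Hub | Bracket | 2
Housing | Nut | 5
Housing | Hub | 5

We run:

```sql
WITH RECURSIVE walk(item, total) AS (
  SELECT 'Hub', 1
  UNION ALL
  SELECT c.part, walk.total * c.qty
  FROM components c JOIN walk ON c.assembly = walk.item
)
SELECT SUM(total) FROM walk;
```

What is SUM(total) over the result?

Base: (Hub, total=1).
Iteration 1: components of {Hub} -> Bracket = 1*2 = 2, Panel = 1*1 = 1.
Iteration 2: components of {Bracket,Panel} -> Clip = 2*5 = 10.
Iteration 3: no further components; recursion stops.
SUM(total) = 1 + 2 + 1 + 10 = 14.

14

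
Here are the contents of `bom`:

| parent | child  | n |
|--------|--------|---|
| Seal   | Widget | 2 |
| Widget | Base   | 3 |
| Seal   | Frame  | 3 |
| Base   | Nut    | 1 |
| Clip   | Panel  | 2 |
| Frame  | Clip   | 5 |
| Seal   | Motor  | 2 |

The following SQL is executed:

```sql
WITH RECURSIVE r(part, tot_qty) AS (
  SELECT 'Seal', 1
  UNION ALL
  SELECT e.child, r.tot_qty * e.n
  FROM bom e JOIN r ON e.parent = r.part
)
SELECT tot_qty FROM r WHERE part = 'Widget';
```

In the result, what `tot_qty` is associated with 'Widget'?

2

Base: (Seal, tot_qty=1).
Iteration 1: components of {Seal} -> Frame = 1*3 = 3, Motor = 1*2 = 2, Widget = 1*2 = 2.
Iteration 2: components of {Frame,Motor,Widget} -> Base = 2*3 = 6, Clip = 3*5 = 15.
Iteration 3: components of {Base,Clip} -> Nut = 6*1 = 6, Panel = 15*2 = 30.
Iteration 4: no further components; recursion stops.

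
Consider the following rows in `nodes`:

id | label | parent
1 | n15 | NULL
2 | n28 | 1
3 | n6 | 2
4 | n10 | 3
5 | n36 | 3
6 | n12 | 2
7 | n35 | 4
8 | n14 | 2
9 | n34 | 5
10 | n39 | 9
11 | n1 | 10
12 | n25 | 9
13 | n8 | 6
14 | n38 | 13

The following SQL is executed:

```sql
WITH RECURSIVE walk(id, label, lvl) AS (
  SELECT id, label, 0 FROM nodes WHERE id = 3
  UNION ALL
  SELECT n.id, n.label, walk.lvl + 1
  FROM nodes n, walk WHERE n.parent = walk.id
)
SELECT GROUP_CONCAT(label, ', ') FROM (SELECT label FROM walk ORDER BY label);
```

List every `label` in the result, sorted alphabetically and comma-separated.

n1, n10, n25, n34, n35, n36, n39, n6

Base: id=3 (n6) at lvl 0.
Iteration 1: rows with parent in {3} -> n10 (id 4, lvl 1), n36 (id 5, lvl 1).
Iteration 2: rows with parent in {4,5} -> n35 (id 7, lvl 2), n34 (id 9, lvl 2).
Iteration 3: rows with parent in {7,9} -> n39 (id 10, lvl 3), n25 (id 12, lvl 3).
Iteration 4: rows with parent in {10,12} -> n1 (id 11, lvl 4).
Iteration 5: no rows with parent in {11}; recursion stops.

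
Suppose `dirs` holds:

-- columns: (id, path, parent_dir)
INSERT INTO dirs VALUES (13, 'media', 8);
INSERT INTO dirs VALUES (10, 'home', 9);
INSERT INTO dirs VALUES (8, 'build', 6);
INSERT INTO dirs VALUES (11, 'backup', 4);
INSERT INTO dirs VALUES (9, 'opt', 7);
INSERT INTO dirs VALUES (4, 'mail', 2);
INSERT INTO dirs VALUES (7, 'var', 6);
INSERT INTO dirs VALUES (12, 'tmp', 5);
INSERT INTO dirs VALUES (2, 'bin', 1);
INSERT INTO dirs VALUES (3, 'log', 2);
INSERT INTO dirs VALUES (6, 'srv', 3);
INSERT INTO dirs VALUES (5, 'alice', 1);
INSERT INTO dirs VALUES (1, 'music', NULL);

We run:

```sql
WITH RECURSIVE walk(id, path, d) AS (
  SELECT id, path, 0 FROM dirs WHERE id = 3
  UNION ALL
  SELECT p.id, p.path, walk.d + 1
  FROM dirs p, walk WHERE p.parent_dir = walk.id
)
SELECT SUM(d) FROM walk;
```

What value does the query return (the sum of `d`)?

15

Base: id=3 (log) at d 0.
Iteration 1: rows with parent_dir in {3} -> srv (id 6, d 1).
Iteration 2: rows with parent_dir in {6} -> var (id 7, d 2), build (id 8, d 2).
Iteration 3: rows with parent_dir in {7,8} -> opt (id 9, d 3), media (id 13, d 3).
Iteration 4: rows with parent_dir in {9,13} -> home (id 10, d 4).
Iteration 5: no rows with parent_dir in {10}; recursion stops.
SUM(d) = 0 + 1 + 2 + 2 + 3 + 3 + 4 = 15.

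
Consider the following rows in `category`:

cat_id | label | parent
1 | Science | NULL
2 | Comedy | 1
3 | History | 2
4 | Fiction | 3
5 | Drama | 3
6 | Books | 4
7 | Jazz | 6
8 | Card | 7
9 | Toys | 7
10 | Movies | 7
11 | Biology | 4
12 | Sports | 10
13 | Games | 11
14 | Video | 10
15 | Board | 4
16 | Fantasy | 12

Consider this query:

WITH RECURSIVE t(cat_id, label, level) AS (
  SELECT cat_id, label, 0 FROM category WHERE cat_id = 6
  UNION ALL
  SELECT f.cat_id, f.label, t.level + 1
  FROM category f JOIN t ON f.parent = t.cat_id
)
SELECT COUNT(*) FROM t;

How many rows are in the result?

8

Base: cat_id=6 (Books) at level 0.
Iteration 1: rows with parent in {6} -> Jazz (id 7, level 1).
Iteration 2: rows with parent in {7} -> Card (id 8, level 2), Toys (id 9, level 2), Movies (id 10, level 2).
Iteration 3: rows with parent in {8,9,10} -> Sports (id 12, level 3), Video (id 14, level 3).
Iteration 4: rows with parent in {12,14} -> Fantasy (id 16, level 4).
Iteration 5: no rows with parent in {16}; recursion stops.
Total rows emitted: 8.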